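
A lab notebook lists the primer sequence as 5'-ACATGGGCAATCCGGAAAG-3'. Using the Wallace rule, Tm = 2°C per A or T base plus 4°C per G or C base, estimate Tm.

58°C

Scanning the sequence gives C=4, T=2, A=7, G=6.
So N_AT = 9 and N_GC = 10.
Tm = 2(9) + 4(10) = 18 + 40 = 58°C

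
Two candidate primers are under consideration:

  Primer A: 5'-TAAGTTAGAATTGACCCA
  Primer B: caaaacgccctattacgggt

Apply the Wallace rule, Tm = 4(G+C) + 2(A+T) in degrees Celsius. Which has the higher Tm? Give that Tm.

Primer B, 60°C

Primer A: A+T=12, G+C=6 → Tm = 2(12)+4(6) = 48°C
Primer B: A+T=10, G+C=10 → Tm = 2(10)+4(10) = 60°C
48°C vs 60°C → primer B is higher.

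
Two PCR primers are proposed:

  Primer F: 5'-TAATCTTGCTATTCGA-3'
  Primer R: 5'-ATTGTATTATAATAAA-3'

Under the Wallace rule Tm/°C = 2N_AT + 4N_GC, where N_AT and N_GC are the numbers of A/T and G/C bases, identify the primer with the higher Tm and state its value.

Primer F: A+T=11, G+C=5 → Tm = 2(11)+4(5) = 42°C
Primer R: A+T=15, G+C=1 → Tm = 2(15)+4(1) = 34°C
42°C vs 34°C → primer F is higher.

Primer F, 42°C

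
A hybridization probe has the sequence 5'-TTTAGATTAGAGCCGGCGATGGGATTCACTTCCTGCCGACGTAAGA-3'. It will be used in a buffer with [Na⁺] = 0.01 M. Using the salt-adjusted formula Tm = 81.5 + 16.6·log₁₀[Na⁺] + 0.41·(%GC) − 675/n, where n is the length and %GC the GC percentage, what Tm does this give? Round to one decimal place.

Length n = 46. A=11, T=12, G=13, C=10
G+C = 23, so %GC = 23/46 × 100 = 50%
Salt term: 16.6 × (-2) = -33.2
GC term: 0.41 × 50 = 20.5; length term: −675/46 = −14.674
Tm = 81.5 + (-33.2) + 20.5 − 14.674 = 54.126 → 54.1°C

54.1°C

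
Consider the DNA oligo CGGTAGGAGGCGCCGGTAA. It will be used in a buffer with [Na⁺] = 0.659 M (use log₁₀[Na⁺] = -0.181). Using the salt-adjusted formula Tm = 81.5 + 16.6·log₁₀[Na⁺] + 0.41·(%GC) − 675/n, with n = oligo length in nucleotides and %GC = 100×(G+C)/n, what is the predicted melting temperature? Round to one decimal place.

Length n = 19. Scanning the sequence gives C=4, A=4, T=2, G=9.
G+C = 13, so %GC = 13/19 × 100 = 68.421%
Salt term: 16.6 × (-0.181) = -3.005
GC term: 0.41 × 68.421 = 28.053; length term: −675/19 = −35.526
Tm = 81.5 + (-3.005) + 28.053 − 35.526 = 71.022 → 71.0°C

71.0°C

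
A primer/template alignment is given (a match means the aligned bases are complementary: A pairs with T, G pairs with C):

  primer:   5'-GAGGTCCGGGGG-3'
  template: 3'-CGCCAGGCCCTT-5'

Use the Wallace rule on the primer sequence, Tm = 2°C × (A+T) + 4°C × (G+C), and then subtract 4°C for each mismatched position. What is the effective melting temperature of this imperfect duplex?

32°C

Primer base counts: A=1, T=1, G=8, C=2 → A+T=2, G+C=10
Perfect-match Tm = 2(2) + 4(10) = 4 + 40 = 44°C
Mismatches (positions where the bases are not complementary): 3 (at positions 2, 11, 12)
Effective Tm = 44 − 3×4 = 44 − 12 = 32°C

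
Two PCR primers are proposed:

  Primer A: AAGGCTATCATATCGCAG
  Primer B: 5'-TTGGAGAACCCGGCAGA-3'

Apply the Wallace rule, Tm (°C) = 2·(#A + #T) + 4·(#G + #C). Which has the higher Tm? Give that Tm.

Primer A: A+T=10, G+C=8 → Tm = 2(10)+4(8) = 52°C
Primer B: A+T=7, G+C=10 → Tm = 2(7)+4(10) = 54°C
52°C vs 54°C → primer B is higher.

Primer B, 54°C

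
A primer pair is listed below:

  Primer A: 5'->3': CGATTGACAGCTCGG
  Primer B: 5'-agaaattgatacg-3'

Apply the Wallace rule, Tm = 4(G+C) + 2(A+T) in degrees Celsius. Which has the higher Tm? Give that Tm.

Primer A, 48°C

Primer A: A+T=6, G+C=9 → Tm = 2(6)+4(9) = 48°C
Primer B: A+T=9, G+C=4 → Tm = 2(9)+4(4) = 34°C
48°C vs 34°C → primer A is higher.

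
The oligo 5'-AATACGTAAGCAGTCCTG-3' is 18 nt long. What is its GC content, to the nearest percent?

44%

G=4, C=4, T=4, A=6
G+C = 4 + 4 = 8 out of 18 bases
%GC = 8/18 × 100 = 44.44% ≈ 44%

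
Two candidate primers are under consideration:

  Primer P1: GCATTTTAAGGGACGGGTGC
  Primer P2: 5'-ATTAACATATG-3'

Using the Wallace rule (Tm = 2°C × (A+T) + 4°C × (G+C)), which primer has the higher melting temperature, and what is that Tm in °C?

Primer P1: A+T=9, G+C=11 → Tm = 2(9)+4(11) = 62°C
Primer P2: A+T=9, G+C=2 → Tm = 2(9)+4(2) = 26°C
62°C vs 26°C → primer P1 is higher.

Primer P1, 62°C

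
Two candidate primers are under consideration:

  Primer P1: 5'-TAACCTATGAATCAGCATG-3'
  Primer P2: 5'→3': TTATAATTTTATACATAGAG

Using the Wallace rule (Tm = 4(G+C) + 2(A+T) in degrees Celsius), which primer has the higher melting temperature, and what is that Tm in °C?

Primer P1, 52°C

Primer P1: A+T=12, G+C=7 → Tm = 2(12)+4(7) = 52°C
Primer P2: A+T=17, G+C=3 → Tm = 2(17)+4(3) = 46°C
52°C vs 46°C → primer P1 is higher.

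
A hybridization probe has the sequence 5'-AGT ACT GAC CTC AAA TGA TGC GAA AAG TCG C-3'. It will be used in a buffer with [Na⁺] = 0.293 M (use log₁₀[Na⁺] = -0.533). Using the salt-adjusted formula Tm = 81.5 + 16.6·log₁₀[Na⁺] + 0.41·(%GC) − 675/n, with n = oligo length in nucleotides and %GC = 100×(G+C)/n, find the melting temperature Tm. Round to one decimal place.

Length n = 31. Counting bases: G=7, A=11, T=6, C=7
G+C = 14, so %GC = 14/31 × 100 = 45.161%
Salt term: 16.6 × (-0.533) = -8.848
GC term: 0.41 × 45.161 = 18.516; length term: −675/31 = −21.774
Tm = 81.5 + (-8.848) + 18.516 − 21.774 = 69.394 → 69.4°C

69.4°C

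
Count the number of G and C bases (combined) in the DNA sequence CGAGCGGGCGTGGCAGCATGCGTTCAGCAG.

Counting bases: G=13, T=4, A=5, C=8
Total G or C: 13 + 8 = 21

21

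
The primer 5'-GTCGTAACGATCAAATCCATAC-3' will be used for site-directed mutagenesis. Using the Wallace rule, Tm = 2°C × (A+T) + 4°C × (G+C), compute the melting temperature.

62°C

Counting bases: T=5, C=6, A=8, G=3
So N_AT = 13 and N_GC = 9.
Tm = 4·9 + 2·13 = 36 + 26 = 62°C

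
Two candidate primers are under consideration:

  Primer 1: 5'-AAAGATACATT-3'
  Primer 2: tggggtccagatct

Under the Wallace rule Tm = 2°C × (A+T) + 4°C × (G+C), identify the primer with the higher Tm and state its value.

Primer 1: A+T=9, G+C=2 → Tm = 2(9)+4(2) = 26°C
Primer 2: A+T=6, G+C=8 → Tm = 2(6)+4(8) = 44°C
26°C vs 44°C → primer 2 is higher.

Primer 2, 44°C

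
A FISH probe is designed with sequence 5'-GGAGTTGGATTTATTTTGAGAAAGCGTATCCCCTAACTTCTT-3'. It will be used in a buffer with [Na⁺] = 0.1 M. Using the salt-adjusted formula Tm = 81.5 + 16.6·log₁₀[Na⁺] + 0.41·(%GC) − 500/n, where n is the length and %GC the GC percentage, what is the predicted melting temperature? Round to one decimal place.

68.6°C

Length n = 42. Counting bases: T=16, A=10, C=7, G=9
G+C = 16, so %GC = 16/42 × 100 = 38.095%
Salt term: 16.6 × (-1) = -16.6
GC term: 0.41 × 38.095 = 15.619; length term: −500/42 = −11.905
Tm = 81.5 + (-16.6) + 15.619 − 11.905 = 68.614 → 68.6°C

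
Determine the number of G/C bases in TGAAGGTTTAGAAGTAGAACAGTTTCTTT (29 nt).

9

A=9, T=11, G=7, C=2
G+C = 7 + 2 = 9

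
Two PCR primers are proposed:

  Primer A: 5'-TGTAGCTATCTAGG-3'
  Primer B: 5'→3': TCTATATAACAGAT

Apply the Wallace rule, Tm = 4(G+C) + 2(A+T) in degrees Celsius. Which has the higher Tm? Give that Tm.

Primer A: A+T=8, G+C=6 → Tm = 2(8)+4(6) = 40°C
Primer B: A+T=11, G+C=3 → Tm = 2(11)+4(3) = 34°C
40°C vs 34°C → primer A is higher.

Primer A, 40°C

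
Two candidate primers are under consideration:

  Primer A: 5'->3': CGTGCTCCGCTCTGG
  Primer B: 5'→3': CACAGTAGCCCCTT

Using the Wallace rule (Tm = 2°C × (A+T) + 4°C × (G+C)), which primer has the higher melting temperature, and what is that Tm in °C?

Primer A, 52°C

Primer A: A+T=4, G+C=11 → Tm = 2(4)+4(11) = 52°C
Primer B: A+T=6, G+C=8 → Tm = 2(6)+4(8) = 44°C
52°C vs 44°C → primer A is higher.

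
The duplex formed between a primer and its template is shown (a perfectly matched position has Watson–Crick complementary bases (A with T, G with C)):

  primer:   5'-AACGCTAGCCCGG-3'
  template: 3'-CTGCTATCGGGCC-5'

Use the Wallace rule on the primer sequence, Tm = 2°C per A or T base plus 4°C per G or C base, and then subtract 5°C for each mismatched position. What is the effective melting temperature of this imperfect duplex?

34°C

Primer base counts: A=3, T=1, G=4, C=5 → A+T=4, G+C=9
Perfect-match Tm = 2(4) + 4(9) = 8 + 36 = 44°C
Mismatches (positions where the bases are not complementary): 2 (at positions 1, 5)
Effective Tm = 44 − 2×5 = 44 − 10 = 34°C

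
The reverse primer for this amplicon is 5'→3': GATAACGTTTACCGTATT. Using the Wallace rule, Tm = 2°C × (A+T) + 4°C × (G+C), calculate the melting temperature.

48°C

Counting bases: A=5, T=7, C=3, G=3
AT pairs contribute 12, GC pairs contribute 6.
Tm = 4·6 + 2·12 = 24 + 24 = 48°C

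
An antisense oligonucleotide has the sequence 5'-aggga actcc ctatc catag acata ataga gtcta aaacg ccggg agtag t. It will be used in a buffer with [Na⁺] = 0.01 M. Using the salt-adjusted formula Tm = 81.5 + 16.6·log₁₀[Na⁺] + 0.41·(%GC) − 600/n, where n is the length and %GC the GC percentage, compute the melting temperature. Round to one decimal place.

Length n = 51. Counting bases: A=18, T=10, G=12, C=11
G+C = 23, so %GC = 23/51 × 100 = 45.098%
Salt term: 16.6 × (-2) = -33.2
GC term: 0.41 × 45.098 = 18.49; length term: −600/51 = −11.765
Tm = 81.5 + (-33.2) + 18.49 − 11.765 = 55.025 → 55.0°C

55.0°C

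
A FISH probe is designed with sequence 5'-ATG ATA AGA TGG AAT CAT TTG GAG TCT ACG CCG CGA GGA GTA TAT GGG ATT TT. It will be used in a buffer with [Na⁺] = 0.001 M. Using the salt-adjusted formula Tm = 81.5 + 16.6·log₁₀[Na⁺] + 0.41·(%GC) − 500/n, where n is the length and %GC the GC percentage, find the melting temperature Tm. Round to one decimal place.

Length n = 53. C=6, A=15, G=16, T=16
G+C = 22, so %GC = 22/53 × 100 = 41.509%
Salt term: 16.6 × (-3) = -49.8
GC term: 0.41 × 41.509 = 17.019; length term: −500/53 = −9.434
Tm = 81.5 + (-49.8) + 17.019 − 9.434 = 39.285 → 39.3°C

39.3°C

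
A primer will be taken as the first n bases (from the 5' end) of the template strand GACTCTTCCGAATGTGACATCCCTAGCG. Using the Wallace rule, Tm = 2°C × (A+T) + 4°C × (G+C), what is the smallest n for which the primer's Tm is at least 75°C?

First 25 bases: GACTCTTCCGAATGTGACATCCCTA → Tm = 74°C (< 75°C)
First 26 bases: GACTCTTCCGAATGTGACATCCCTAG → Tm = 78°C (≥ 75°C)
Each additional base adds 2°C (A/T) or 4°C (G/C), so Tm is non-decreasing in n; n = 26 is the first length to reach 75°C.

n = 26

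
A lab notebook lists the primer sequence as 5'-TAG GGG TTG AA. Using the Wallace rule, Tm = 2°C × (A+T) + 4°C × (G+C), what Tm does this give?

32°C

Base counts: G=5, T=3, A=3, C=0
A+T = 6, G+C = 5
Tm = 4·5 + 2·6 = 20 + 12 = 32°C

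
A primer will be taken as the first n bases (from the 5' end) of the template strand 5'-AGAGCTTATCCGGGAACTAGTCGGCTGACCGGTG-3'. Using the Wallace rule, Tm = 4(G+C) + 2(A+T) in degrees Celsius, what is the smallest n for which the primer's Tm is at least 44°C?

n = 14

First 13 bases: AGAGCTTATCCGG → Tm = 40°C (< 44°C)
First 14 bases: AGAGCTTATCCGGG → Tm = 44°C (≥ 44°C)
Since every base adds ≥2°C, Tm only increases with n, so the threshold is first crossed at n = 14.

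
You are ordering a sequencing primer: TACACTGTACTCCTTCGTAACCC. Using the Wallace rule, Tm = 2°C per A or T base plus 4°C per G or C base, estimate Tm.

68°C

A=5, T=7, C=9, G=2
AT pairs contribute 12, GC pairs contribute 11.
Tm = 4·11 + 2·12 = 44 + 24 = 68°C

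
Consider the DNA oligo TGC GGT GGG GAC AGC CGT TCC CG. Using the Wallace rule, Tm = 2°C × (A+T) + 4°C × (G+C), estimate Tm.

Scanning the sequence gives A=2, T=4, C=7, G=10.
A+T = 6, G+C = 17
Tm = 2(6) + 4(17) = 12 + 68 = 80°C

80°C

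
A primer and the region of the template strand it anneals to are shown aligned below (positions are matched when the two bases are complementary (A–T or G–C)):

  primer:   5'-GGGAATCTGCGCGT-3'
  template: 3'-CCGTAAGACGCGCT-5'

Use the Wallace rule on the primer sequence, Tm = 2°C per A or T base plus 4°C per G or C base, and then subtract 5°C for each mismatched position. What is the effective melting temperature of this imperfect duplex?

Primer base counts: A=2, T=3, G=6, C=3 → A+T=5, G+C=9
Perfect-match Tm = 2(5) + 4(9) = 10 + 36 = 46°C
Mismatches (positions where the bases are not complementary): 3 (at positions 3, 5, 14)
Effective Tm = 46 − 3×5 = 46 − 15 = 31°C

31°C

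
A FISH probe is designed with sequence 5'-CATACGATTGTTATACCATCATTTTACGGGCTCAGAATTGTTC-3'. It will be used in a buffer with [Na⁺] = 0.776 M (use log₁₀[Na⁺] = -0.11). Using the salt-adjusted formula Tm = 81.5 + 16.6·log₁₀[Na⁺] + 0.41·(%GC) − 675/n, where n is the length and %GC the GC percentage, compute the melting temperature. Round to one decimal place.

79.2°C

Length n = 43. Scanning the sequence gives G=7, T=16, C=9, A=11.
G+C = 16, so %GC = 16/43 × 100 = 37.209%
Salt term: 16.6 × (-0.11) = -1.826
GC term: 0.41 × 37.209 = 15.256; length term: −675/43 = −15.698
Tm = 81.5 + (-1.826) + 15.256 − 15.698 = 79.232 → 79.2°C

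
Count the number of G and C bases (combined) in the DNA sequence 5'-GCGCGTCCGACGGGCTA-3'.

13

Base counts: C=6, T=2, A=2, G=7
Total G or C: 7 + 6 = 13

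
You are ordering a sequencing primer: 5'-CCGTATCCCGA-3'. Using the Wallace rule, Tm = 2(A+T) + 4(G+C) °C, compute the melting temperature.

36°C

Base counts: T=2, A=2, G=2, C=5
A+T = 4, G+C = 7
Tm = 4·7 + 2·4 = 28 + 8 = 36°C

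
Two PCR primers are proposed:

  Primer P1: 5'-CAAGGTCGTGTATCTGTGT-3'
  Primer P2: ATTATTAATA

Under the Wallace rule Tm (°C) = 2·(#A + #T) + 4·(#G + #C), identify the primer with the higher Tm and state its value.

Primer P1: A+T=10, G+C=9 → Tm = 2(10)+4(9) = 56°C
Primer P2: A+T=10, G+C=0 → Tm = 2(10)+4(0) = 20°C
56°C vs 20°C → primer P1 is higher.

Primer P1, 56°C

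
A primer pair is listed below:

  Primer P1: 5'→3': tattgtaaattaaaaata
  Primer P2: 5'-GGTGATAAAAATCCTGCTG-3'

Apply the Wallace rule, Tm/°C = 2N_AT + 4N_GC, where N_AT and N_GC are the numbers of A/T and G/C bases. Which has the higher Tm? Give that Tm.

Primer P2, 54°C

Primer P1: A+T=17, G+C=1 → Tm = 2(17)+4(1) = 38°C
Primer P2: A+T=11, G+C=8 → Tm = 2(11)+4(8) = 54°C
38°C vs 54°C → primer P2 is higher.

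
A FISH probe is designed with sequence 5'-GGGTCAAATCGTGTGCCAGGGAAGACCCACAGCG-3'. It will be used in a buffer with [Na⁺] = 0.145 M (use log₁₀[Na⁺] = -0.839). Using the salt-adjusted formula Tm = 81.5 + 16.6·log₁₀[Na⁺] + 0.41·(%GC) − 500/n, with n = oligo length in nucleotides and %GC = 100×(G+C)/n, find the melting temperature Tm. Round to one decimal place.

Length n = 34. G=12, A=9, T=4, C=9
G+C = 21, so %GC = 21/34 × 100 = 61.765%
Salt term: 16.6 × (-0.839) = -13.927
GC term: 0.41 × 61.765 = 25.324; length term: −500/34 = −14.706
Tm = 81.5 + (-13.927) + 25.324 − 14.706 = 78.191 → 78.2°C

78.2°C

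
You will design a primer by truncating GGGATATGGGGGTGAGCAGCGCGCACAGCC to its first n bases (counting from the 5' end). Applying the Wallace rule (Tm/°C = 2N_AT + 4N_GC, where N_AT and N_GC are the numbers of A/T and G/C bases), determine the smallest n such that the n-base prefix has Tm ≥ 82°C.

First 23 bases: GGGATATGGGGGTGAGCAGCGCG → Tm = 78°C (< 82°C)
First 24 bases: GGGATATGGGGGTGAGCAGCGCGC → Tm = 82°C (≥ 82°C)
Since every base adds ≥2°C, Tm only increases with n, so the threshold is first crossed at n = 24.

n = 24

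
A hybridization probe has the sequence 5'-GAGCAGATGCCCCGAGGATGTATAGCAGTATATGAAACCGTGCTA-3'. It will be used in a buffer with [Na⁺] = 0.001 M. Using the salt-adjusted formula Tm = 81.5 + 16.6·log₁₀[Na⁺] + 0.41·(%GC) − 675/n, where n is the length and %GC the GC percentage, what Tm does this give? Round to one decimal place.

36.7°C

Length n = 45. T=9, A=14, C=9, G=13
G+C = 22, so %GC = 22/45 × 100 = 48.889%
Salt term: 16.6 × (-3) = -49.8
GC term: 0.41 × 48.889 = 20.044; length term: −675/45 = −15
Tm = 81.5 + (-49.8) + 20.044 − 15 = 36.744 → 36.7°C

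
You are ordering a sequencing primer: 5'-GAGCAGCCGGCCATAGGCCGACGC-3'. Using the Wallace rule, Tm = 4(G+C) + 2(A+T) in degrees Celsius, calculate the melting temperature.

Scanning the sequence gives C=9, A=5, T=1, G=9.
So N_AT = 6 and N_GC = 18.
Tm = 2(6) + 4(18) = 12 + 72 = 84°C

84°C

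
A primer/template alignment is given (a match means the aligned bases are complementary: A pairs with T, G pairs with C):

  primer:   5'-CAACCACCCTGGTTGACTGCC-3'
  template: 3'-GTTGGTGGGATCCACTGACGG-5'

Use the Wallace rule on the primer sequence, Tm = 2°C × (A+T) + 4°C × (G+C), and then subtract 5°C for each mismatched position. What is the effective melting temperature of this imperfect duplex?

58°C

Primer base counts: A=4, T=4, G=4, C=9 → A+T=8, G+C=13
Perfect-match Tm = 2(8) + 4(13) = 16 + 52 = 68°C
Mismatches (positions where the bases are not complementary): 2 (at positions 11, 13)
Effective Tm = 68 − 2×5 = 68 − 10 = 58°C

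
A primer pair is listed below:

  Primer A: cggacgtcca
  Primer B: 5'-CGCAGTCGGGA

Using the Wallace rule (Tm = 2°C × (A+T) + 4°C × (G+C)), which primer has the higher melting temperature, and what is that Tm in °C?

Primer B, 38°C

Primer A: A+T=3, G+C=7 → Tm = 2(3)+4(7) = 34°C
Primer B: A+T=3, G+C=8 → Tm = 2(3)+4(8) = 38°C
34°C vs 38°C → primer B is higher.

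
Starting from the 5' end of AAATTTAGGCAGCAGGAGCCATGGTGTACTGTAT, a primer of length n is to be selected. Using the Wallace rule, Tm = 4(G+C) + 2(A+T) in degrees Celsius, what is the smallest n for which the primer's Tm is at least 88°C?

n = 30

First 29 bases: AAATTTAGGCAGCAGGAGCCATGGTGTAC → Tm = 86°C (< 88°C)
First 30 bases: AAATTTAGGCAGCAGGAGCCATGGTGTACT → Tm = 88°C (≥ 88°C)
Each additional base adds 2°C (A/T) or 4°C (G/C), so Tm is non-decreasing in n; n = 30 is the first length to reach 88°C.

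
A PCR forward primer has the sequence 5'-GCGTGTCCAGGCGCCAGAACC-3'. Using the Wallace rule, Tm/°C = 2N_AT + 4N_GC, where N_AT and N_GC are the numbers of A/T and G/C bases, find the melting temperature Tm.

Counting bases: A=4, T=2, C=8, G=7
So N_AT = 6 and N_GC = 15.
Tm = 4·15 + 2·6 = 60 + 12 = 72°C

72°C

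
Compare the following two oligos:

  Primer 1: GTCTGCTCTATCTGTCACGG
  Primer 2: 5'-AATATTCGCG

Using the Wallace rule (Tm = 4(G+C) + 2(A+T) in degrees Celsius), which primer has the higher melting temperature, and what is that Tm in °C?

Primer 1: A+T=9, G+C=11 → Tm = 2(9)+4(11) = 62°C
Primer 2: A+T=6, G+C=4 → Tm = 2(6)+4(4) = 28°C
62°C vs 28°C → primer 1 is higher.

Primer 1, 62°C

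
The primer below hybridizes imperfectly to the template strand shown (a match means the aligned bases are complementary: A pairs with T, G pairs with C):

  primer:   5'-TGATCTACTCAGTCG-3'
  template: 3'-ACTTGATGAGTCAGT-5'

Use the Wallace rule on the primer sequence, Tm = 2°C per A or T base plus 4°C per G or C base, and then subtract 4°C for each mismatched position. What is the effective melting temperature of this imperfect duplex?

36°C

Primer base counts: A=3, T=5, G=3, C=4 → A+T=8, G+C=7
Perfect-match Tm = 2(8) + 4(7) = 16 + 28 = 44°C
Mismatches (positions where the bases are not complementary): 2 (at positions 4, 15)
Effective Tm = 44 − 2×4 = 44 − 8 = 36°C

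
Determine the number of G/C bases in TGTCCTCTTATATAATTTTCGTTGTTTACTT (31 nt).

8

Counting bases: C=5, A=5, T=18, G=3
G+C = 3 + 5 = 8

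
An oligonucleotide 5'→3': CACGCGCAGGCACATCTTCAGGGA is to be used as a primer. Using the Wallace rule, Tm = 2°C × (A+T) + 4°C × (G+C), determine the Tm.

Scanning the sequence gives A=6, G=7, C=8, T=3.
A+T = 9, G+C = 15
Tm = 4·15 + 2·9 = 60 + 18 = 78°C

78°C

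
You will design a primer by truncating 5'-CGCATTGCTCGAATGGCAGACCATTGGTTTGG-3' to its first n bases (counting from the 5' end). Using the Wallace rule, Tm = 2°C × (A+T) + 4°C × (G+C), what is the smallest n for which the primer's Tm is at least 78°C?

First 25 bases: CGCATTGCTCGAATGGCAGACCATT → Tm = 76°C (< 78°C)
First 26 bases: CGCATTGCTCGAATGGCAGACCATTG → Tm = 80°C (≥ 78°C)
Since every base adds ≥2°C, Tm only increases with n, so the threshold is first crossed at n = 26.

n = 26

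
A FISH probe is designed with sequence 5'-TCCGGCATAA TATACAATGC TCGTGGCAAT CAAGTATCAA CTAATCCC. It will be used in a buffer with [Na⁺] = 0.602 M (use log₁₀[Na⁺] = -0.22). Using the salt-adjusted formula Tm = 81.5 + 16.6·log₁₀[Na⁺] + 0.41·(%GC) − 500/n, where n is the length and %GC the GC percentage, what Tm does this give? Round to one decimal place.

Length n = 48. Counting bases: A=16, C=13, T=12, G=7
G+C = 20, so %GC = 20/48 × 100 = 41.667%
Salt term: 16.6 × (-0.22) = -3.652
GC term: 0.41 × 41.667 = 17.083; length term: −500/48 = −10.417
Tm = 81.5 + (-3.652) + 17.083 − 10.417 = 84.514 → 84.5°C

84.5°C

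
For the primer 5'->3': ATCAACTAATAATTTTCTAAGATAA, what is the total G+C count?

Base counts: A=12, C=3, G=1, T=9
G+C = 1 + 3 = 4

4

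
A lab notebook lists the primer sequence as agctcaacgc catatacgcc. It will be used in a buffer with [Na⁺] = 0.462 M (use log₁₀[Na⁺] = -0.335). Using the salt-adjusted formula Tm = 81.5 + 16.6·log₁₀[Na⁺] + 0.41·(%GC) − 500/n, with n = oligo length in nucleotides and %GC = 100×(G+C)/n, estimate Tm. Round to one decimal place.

Length n = 20. Counting bases: T=3, A=6, G=3, C=8
G+C = 11, so %GC = 11/20 × 100 = 55%
Salt term: 16.6 × (-0.335) = -5.561
GC term: 0.41 × 55 = 22.55; length term: −500/20 = −25
Tm = 81.5 + (-5.561) + 22.55 − 25 = 73.489 → 73.5°C

73.5°C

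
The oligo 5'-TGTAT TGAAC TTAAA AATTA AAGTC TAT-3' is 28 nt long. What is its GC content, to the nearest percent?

C=2, T=11, G=3, A=12
G+C = 3 + 2 = 5 out of 28 bases
%GC = 5/28 × 100 = 17.86% ≈ 18%

18%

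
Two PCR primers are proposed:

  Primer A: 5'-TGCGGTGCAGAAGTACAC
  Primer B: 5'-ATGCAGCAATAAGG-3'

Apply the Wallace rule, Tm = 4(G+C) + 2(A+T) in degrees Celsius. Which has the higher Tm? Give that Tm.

Primer A, 56°C

Primer A: A+T=8, G+C=10 → Tm = 2(8)+4(10) = 56°C
Primer B: A+T=8, G+C=6 → Tm = 2(8)+4(6) = 40°C
56°C vs 40°C → primer A is higher.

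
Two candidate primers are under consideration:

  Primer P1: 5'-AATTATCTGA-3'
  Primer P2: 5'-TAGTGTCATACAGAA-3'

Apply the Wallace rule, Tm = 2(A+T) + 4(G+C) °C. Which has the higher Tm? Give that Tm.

Primer P2, 40°C

Primer P1: A+T=8, G+C=2 → Tm = 2(8)+4(2) = 24°C
Primer P2: A+T=10, G+C=5 → Tm = 2(10)+4(5) = 40°C
24°C vs 40°C → primer P2 is higher.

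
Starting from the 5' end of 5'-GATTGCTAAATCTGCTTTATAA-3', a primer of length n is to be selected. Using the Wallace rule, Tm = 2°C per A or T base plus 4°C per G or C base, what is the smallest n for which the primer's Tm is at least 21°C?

n = 8

First 7 bases: GATTGCT → Tm = 20°C (< 21°C)
First 8 bases: GATTGCTA → Tm = 22°C (≥ 21°C)
Since every base adds ≥2°C, Tm only increases with n, so the threshold is first crossed at n = 8.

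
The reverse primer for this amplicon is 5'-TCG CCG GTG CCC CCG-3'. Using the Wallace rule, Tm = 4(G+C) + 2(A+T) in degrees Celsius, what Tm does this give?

56°C

Scanning the sequence gives G=5, C=8, T=2, A=0.
A+T = 2, G+C = 13
Tm = 2(2) + 4(13) = 4 + 52 = 56°C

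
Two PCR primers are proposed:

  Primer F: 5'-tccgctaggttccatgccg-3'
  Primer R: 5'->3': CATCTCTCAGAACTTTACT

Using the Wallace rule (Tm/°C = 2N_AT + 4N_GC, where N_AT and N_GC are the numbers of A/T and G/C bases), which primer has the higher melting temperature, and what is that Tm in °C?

Primer F: A+T=7, G+C=12 → Tm = 2(7)+4(12) = 62°C
Primer R: A+T=12, G+C=7 → Tm = 2(12)+4(7) = 52°C
62°C vs 52°C → primer F is higher.

Primer F, 62°C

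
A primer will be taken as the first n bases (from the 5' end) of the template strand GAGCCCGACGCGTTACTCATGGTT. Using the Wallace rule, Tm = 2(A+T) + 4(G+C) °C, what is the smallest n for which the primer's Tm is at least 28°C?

First 7 bases: GAGCCCG → Tm = 26°C (< 28°C)
First 8 bases: GAGCCCGA → Tm = 28°C (≥ 28°C)
Since every base adds ≥2°C, Tm only increases with n, so the threshold is first crossed at n = 8.

n = 8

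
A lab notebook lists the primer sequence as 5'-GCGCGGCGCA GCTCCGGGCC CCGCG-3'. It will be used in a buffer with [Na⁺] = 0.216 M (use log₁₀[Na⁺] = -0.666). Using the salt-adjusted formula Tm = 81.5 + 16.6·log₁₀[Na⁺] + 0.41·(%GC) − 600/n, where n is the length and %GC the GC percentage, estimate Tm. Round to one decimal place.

84.2°C

Length n = 25. Base counts: T=1, A=1, G=11, C=12
G+C = 23, so %GC = 23/25 × 100 = 92%
Salt term: 16.6 × (-0.666) = -11.056
GC term: 0.41 × 92 = 37.72; length term: −600/25 = −24
Tm = 81.5 + (-11.056) + 37.72 − 24 = 84.164 → 84.2°C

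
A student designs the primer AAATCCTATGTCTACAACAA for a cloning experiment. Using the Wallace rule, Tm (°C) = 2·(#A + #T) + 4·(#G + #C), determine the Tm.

52°C

T=5, C=5, A=9, G=1
A+T = 14, G+C = 6
Tm = 2×14 + 4×6 = 52°C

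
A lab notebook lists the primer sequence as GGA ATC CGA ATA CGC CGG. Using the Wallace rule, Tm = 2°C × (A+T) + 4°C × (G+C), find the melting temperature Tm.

Counting bases: C=5, A=5, T=2, G=6
So N_AT = 7 and N_GC = 11.
Tm = 4·11 + 2·7 = 44 + 14 = 58°C

58°C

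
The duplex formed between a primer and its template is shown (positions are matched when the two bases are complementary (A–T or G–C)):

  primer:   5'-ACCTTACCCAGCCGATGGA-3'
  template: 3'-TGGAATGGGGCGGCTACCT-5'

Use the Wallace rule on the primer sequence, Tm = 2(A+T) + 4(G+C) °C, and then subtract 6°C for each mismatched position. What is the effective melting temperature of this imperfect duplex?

54°C

Primer base counts: A=5, T=3, G=4, C=7 → A+T=8, G+C=11
Perfect-match Tm = 2(8) + 4(11) = 16 + 44 = 60°C
Mismatches (positions where the bases are not complementary): 1 (at position 10)
Effective Tm = 60 − 1×6 = 60 − 6 = 54°C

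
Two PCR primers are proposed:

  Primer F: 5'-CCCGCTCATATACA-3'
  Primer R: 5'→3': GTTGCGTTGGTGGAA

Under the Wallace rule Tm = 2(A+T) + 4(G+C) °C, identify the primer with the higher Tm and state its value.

Primer F: A+T=7, G+C=7 → Tm = 2(7)+4(7) = 42°C
Primer R: A+T=7, G+C=8 → Tm = 2(7)+4(8) = 46°C
42°C vs 46°C → primer R is higher.

Primer R, 46°C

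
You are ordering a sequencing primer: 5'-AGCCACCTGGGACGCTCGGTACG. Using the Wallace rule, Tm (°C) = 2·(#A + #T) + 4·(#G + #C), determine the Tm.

78°C

A=4, C=8, G=8, T=3
So N_AT = 7 and N_GC = 16.
Tm = 4·16 + 2·7 = 64 + 14 = 78°C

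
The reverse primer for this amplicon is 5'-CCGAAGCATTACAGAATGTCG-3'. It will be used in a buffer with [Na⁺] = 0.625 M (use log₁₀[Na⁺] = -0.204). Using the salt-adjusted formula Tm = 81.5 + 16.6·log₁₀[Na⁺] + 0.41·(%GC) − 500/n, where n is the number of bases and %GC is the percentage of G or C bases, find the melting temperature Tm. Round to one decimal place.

73.8°C

Length n = 21. Counting bases: G=5, A=7, C=5, T=4
G+C = 10, so %GC = 10/21 × 100 = 47.619%
Salt term: 16.6 × (-0.204) = -3.386
GC term: 0.41 × 47.619 = 19.524; length term: −500/21 = −23.81
Tm = 81.5 + (-3.386) + 19.524 − 23.81 = 73.828 → 73.8°C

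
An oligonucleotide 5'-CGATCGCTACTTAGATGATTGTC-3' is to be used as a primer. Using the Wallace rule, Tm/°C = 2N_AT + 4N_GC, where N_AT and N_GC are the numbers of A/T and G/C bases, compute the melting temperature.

Base counts: G=5, A=5, C=5, T=8
So N_AT = 13 and N_GC = 10.
Tm = 4·10 + 2·13 = 40 + 26 = 66°C

66°C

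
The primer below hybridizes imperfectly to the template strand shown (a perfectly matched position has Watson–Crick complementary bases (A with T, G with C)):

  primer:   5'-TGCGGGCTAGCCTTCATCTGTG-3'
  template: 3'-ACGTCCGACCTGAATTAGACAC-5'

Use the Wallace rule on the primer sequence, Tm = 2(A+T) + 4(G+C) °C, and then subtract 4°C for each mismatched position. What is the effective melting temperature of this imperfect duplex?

54°C

Primer base counts: A=2, T=7, G=7, C=6 → A+T=9, G+C=13
Perfect-match Tm = 2(9) + 4(13) = 18 + 52 = 70°C
Mismatches (positions where the bases are not complementary): 4 (at positions 4, 9, 11, 15)
Effective Tm = 70 − 4×4 = 70 − 16 = 54°C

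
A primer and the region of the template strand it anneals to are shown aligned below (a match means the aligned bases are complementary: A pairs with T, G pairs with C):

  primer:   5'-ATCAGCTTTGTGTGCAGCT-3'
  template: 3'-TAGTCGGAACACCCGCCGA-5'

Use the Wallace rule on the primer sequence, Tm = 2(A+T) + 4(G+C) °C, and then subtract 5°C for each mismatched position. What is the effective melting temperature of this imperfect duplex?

Primer base counts: A=3, T=7, G=5, C=4 → A+T=10, G+C=9
Perfect-match Tm = 2(10) + 4(9) = 20 + 36 = 56°C
Mismatches (positions where the bases are not complementary): 3 (at positions 7, 13, 16)
Effective Tm = 56 − 3×5 = 56 − 15 = 41°C

41°C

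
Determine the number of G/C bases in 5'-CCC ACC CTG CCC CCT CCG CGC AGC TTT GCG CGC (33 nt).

Counting bases: G=7, T=5, A=2, C=19
G+C = 7 + 19 = 26

26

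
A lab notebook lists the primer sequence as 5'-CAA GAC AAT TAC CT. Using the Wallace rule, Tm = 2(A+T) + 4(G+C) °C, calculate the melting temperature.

38°C

Base counts: C=4, A=6, T=3, G=1
A+T = 9, G+C = 5
Tm = 2(9) + 4(5) = 18 + 20 = 38°C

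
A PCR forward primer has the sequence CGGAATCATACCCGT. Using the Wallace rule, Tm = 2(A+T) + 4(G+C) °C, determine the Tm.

46°C

Base counts: G=3, C=5, T=3, A=4
A+T = 7, G+C = 8
Tm = 2(7) + 4(8) = 14 + 32 = 46°C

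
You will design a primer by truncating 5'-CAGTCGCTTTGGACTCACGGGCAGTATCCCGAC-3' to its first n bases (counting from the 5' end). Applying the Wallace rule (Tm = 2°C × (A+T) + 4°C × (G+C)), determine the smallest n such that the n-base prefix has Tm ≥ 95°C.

First 29 bases: CAGTCGCTTTGGACTCACGGGCAGTATCC → Tm = 92°C (< 95°C)
First 30 bases: CAGTCGCTTTGGACTCACGGGCAGTATCCC → Tm = 96°C (≥ 95°C)
Each additional base adds 2°C (A/T) or 4°C (G/C), so Tm is non-decreasing in n; n = 30 is the first length to reach 95°C.

n = 30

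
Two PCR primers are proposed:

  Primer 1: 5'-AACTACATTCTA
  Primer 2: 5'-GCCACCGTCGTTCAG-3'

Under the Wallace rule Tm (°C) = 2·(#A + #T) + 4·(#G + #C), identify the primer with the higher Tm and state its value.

Primer 1: A+T=9, G+C=3 → Tm = 2(9)+4(3) = 30°C
Primer 2: A+T=5, G+C=10 → Tm = 2(5)+4(10) = 50°C
30°C vs 50°C → primer 2 is higher.

Primer 2, 50°C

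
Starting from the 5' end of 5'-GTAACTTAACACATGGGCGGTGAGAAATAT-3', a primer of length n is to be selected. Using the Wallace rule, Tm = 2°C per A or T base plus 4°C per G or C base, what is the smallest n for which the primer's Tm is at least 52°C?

First 17 bases: GTAACTTAACACATGGG → Tm = 48°C (< 52°C)
First 18 bases: GTAACTTAACACATGGGC → Tm = 52°C (≥ 52°C)
Each additional base adds 2°C (A/T) or 4°C (G/C), so Tm is non-decreasing in n; n = 18 is the first length to reach 52°C.

n = 18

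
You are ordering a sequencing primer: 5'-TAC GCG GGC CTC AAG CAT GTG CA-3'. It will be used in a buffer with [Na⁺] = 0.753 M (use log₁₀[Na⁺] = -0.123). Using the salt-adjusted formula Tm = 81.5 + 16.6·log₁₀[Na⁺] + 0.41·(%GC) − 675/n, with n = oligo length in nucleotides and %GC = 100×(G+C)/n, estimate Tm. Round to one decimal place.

75.1°C

Length n = 23. Counting bases: C=7, G=7, A=5, T=4
G+C = 14, so %GC = 14/23 × 100 = 60.87%
Salt term: 16.6 × (-0.123) = -2.042
GC term: 0.41 × 60.87 = 24.957; length term: −675/23 = −29.348
Tm = 81.5 + (-2.042) + 24.957 − 29.348 = 75.067 → 75.1°C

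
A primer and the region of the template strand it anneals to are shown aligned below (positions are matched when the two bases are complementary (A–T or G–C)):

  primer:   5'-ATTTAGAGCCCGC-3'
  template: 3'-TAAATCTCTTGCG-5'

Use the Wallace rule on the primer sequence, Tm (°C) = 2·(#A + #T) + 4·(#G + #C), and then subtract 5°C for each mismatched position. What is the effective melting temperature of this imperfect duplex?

30°C

Primer base counts: A=3, T=3, G=3, C=4 → A+T=6, G+C=7
Perfect-match Tm = 2(6) + 4(7) = 12 + 28 = 40°C
Mismatches (positions where the bases are not complementary): 2 (at positions 9, 10)
Effective Tm = 40 − 2×5 = 40 − 10 = 30°C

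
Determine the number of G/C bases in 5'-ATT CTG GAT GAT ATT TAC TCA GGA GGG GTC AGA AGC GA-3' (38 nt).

17

Counting bases: G=12, T=10, C=5, A=11
G+C = 12 + 5 = 17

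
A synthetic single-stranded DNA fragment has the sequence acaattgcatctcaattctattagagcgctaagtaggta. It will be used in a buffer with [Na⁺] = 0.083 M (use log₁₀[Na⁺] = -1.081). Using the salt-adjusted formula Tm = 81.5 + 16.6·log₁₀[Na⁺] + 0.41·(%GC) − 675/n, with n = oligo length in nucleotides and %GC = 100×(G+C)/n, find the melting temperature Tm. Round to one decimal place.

61.0°C

Length n = 39. Base counts: G=7, T=12, C=7, A=13
G+C = 14, so %GC = 14/39 × 100 = 35.897%
Salt term: 16.6 × (-1.081) = -17.945
GC term: 0.41 × 35.897 = 14.718; length term: −675/39 = −17.308
Tm = 81.5 + (-17.945) + 14.718 − 17.308 = 60.965 → 61.0°C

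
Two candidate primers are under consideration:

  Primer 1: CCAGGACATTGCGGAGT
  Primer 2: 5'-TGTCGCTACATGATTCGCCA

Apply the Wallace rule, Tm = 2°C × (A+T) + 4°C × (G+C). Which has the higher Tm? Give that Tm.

Primer 1: A+T=7, G+C=10 → Tm = 2(7)+4(10) = 54°C
Primer 2: A+T=10, G+C=10 → Tm = 2(10)+4(10) = 60°C
54°C vs 60°C → primer 2 is higher.

Primer 2, 60°C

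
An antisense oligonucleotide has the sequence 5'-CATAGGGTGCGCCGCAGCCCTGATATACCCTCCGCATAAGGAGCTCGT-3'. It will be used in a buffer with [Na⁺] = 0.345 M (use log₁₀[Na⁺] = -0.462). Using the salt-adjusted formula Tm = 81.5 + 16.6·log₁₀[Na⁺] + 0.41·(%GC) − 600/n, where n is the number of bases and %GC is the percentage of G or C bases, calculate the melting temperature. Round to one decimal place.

86.1°C

Length n = 48. Counting bases: C=16, T=9, G=13, A=10
G+C = 29, so %GC = 29/48 × 100 = 60.417%
Salt term: 16.6 × (-0.462) = -7.669
GC term: 0.41 × 60.417 = 24.771; length term: −600/48 = −12.5
Tm = 81.5 + (-7.669) + 24.771 − 12.5 = 86.102 → 86.1°C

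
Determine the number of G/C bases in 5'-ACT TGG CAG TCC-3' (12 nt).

Base counts: G=3, A=2, C=4, T=3
G+C = 3 + 4 = 7

7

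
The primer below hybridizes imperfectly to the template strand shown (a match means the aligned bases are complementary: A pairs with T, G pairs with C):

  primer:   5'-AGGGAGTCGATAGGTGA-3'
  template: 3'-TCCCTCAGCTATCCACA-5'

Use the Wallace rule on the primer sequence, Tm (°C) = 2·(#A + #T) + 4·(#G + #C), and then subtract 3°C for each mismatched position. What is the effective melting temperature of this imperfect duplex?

Primer base counts: A=5, T=3, G=8, C=1 → A+T=8, G+C=9
Perfect-match Tm = 2(8) + 4(9) = 16 + 36 = 52°C
Mismatches (positions where the bases are not complementary): 1 (at position 17)
Effective Tm = 52 − 1×3 = 52 − 3 = 49°C

49°C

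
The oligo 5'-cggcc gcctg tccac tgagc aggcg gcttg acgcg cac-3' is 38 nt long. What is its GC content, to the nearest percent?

Counting bases: G=13, A=5, C=15, T=5
G+C = 13 + 15 = 28 out of 38 bases
%GC = 28/38 × 100 = 73.68% ≈ 74%

74%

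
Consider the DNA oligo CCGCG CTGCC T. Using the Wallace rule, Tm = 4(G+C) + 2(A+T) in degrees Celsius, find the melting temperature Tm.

40°C

Base counts: A=0, G=3, T=2, C=6
A+T = 2, G+C = 9
Tm = 2×2 + 4×9 = 40°C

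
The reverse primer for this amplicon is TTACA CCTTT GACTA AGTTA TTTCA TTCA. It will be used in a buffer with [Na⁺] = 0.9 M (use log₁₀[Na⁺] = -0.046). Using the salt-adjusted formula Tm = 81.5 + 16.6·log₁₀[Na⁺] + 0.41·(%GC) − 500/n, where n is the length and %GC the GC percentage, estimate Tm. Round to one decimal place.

74.8°C

Length n = 29. Base counts: C=6, T=13, A=8, G=2
G+C = 8, so %GC = 8/29 × 100 = 27.586%
Salt term: 16.6 × (-0.046) = -0.764
GC term: 0.41 × 27.586 = 11.31; length term: −500/29 = −17.241
Tm = 81.5 + (-0.764) + 11.31 − 17.241 = 74.805 → 74.8°C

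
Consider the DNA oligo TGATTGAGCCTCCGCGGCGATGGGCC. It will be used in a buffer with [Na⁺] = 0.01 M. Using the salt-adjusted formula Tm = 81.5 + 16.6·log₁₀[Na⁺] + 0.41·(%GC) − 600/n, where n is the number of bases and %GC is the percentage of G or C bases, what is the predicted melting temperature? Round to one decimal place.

53.6°C

Length n = 26. Scanning the sequence gives T=5, G=10, C=8, A=3.
G+C = 18, so %GC = 18/26 × 100 = 69.231%
Salt term: 16.6 × (-2) = -33.2
GC term: 0.41 × 69.231 = 28.385; length term: −600/26 = −23.077
Tm = 81.5 + (-33.2) + 28.385 − 23.077 = 53.608 → 53.6°C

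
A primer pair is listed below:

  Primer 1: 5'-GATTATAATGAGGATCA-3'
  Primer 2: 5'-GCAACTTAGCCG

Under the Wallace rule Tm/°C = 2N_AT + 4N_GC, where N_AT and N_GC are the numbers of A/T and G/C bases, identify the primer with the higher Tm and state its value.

Primer 1: A+T=12, G+C=5 → Tm = 2(12)+4(5) = 44°C
Primer 2: A+T=5, G+C=7 → Tm = 2(5)+4(7) = 38°C
44°C vs 38°C → primer 1 is higher.

Primer 1, 44°C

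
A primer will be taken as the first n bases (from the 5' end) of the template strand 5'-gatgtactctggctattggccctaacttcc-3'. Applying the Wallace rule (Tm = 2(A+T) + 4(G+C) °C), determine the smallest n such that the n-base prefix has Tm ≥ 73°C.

First 24 bases: GATGTACTCTGGCTATTGGCCCTA → Tm = 72°C (< 73°C)
First 25 bases: GATGTACTCTGGCTATTGGCCCTAA → Tm = 74°C (≥ 73°C)
Each additional base adds 2°C (A/T) or 4°C (G/C), so Tm is non-decreasing in n; n = 25 is the first length to reach 73°C.

n = 25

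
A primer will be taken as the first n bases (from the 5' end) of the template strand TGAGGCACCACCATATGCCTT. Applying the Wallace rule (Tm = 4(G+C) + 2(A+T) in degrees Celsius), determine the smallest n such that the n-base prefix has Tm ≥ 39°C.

n = 12

First 11 bases: TGAGGCACCAC → Tm = 36°C (< 39°C)
First 12 bases: TGAGGCACCACC → Tm = 40°C (≥ 39°C)
Since every base adds ≥2°C, Tm only increases with n, so the threshold is first crossed at n = 12.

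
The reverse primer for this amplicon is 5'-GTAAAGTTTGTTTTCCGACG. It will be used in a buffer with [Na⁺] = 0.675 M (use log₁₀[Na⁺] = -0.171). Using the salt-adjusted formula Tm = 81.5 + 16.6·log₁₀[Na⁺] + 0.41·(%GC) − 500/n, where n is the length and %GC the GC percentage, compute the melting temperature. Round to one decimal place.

70.1°C

Length n = 20. Base counts: T=8, G=5, A=4, C=3
G+C = 8, so %GC = 8/20 × 100 = 40%
Salt term: 16.6 × (-0.171) = -2.839
GC term: 0.41 × 40 = 16.4; length term: −500/20 = −25
Tm = 81.5 + (-2.839) + 16.4 − 25 = 70.061 → 70.1°C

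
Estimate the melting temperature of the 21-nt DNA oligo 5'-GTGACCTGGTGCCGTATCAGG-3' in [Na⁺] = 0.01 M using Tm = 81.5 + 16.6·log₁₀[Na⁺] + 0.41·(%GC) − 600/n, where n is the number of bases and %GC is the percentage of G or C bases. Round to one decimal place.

Length n = 21. Counting bases: G=8, C=5, A=3, T=5
G+C = 13, so %GC = 13/21 × 100 = 61.905%
Salt term: 16.6 × (-2) = -33.2
GC term: 0.41 × 61.905 = 25.381; length term: −600/21 = −28.571
Tm = 81.5 + (-33.2) + 25.381 − 28.571 = 45.11 → 45.1°C

45.1°C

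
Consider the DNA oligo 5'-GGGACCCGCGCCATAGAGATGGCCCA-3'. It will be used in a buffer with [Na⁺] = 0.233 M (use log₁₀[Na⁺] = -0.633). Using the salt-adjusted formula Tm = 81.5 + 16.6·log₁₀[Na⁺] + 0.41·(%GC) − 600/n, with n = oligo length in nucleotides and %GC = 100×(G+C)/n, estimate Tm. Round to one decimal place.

Length n = 26. Base counts: A=6, T=2, G=9, C=9
G+C = 18, so %GC = 18/26 × 100 = 69.231%
Salt term: 16.6 × (-0.633) = -10.508
GC term: 0.41 × 69.231 = 28.385; length term: −600/26 = −23.077
Tm = 81.5 + (-10.508) + 28.385 − 23.077 = 76.3 → 76.3°C

76.3°C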